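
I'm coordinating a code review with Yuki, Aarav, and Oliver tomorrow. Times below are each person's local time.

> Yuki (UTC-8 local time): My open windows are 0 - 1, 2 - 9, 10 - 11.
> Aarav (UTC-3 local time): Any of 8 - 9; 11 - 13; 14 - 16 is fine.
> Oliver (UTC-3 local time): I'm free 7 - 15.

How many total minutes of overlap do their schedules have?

180

Yuki in UTC: 08:00-09:00, 10:00-17:00, 18:00-19:00 (add 8h to convert from UTC-8).
Aarav in UTC: 11:00-12:00, 14:00-16:00, 17:00-19:00 (add 3h to convert from UTC-3).
Oliver in UTC: 10:00-18:00 (add 3h to convert from UTC-3).
Yuki ∩ Aarav: 11:00-12:00, 14:00-16:00, 18:00-19:00.
Yuki ∩ Aarav ∩ Oliver: 11:00-12:00, 14:00-16:00.
Summing the common windows: 60 + 120 = 180 minutes.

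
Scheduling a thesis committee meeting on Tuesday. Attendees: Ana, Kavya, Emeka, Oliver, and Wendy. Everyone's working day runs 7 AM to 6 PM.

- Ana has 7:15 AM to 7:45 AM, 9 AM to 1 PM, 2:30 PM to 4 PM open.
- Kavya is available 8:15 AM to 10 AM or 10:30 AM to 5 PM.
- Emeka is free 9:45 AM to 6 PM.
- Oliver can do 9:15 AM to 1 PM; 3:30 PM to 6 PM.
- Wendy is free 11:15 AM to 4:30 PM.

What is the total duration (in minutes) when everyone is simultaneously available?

Ana ∩ Kavya: 09:00-10:00, 10:30-13:00, 14:30-16:00.
Ana ∩ Kavya ∩ Emeka: 09:45-10:00, 10:30-13:00, 14:30-16:00.
Ana ∩ Kavya ∩ Emeka ∩ Oliver: 09:45-10:00, 10:30-13:00, 15:30-16:00.
Ana ∩ Kavya ∩ Emeka ∩ Oliver ∩ Wendy: 11:15-13:00, 15:30-16:00.
Those are the intersection windows.
Summing the common windows: 105 + 30 = 135 minutes.

135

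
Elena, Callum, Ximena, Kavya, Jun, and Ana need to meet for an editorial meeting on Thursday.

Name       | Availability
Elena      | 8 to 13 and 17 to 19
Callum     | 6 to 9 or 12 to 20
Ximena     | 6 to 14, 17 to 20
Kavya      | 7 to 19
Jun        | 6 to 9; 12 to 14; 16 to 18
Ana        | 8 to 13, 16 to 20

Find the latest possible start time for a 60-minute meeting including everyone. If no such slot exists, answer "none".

17:00

Elena ∩ Callum: 08:00-09:00, 12:00-13:00, 17:00-19:00.
Elena ∩ Callum ∩ Ximena: 08:00-09:00, 12:00-13:00, 17:00-19:00.
Elena ∩ Callum ∩ Ximena ∩ Kavya: 08:00-09:00, 12:00-13:00, 17:00-19:00.
Elena ∩ Callum ∩ Ximena ∩ Kavya ∩ Jun: 08:00-09:00, 12:00-13:00, 17:00-18:00.
Elena ∩ Callum ∩ Ximena ∩ Kavya ∩ Jun ∩ Ana: 08:00-09:00, 12:00-13:00, 17:00-18:00.
The last common window of at least 60 minutes is 17:00-18:00; a 60-minute meeting can start as late as 17:00 and still end by 18:00.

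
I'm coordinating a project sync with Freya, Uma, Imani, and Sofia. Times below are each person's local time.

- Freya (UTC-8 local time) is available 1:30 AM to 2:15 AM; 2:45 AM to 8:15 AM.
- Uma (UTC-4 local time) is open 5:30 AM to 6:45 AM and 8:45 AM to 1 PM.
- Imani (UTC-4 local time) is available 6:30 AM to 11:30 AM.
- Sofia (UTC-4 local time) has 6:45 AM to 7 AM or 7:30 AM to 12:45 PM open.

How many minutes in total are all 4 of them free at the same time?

165

Freya in UTC: 09:30-10:15, 10:45-16:15 (add 8h to convert from UTC-8).
Uma in UTC: 09:30-10:45, 12:45-17:00 (add 4h to convert from UTC-4).
Imani in UTC: 10:30-15:30 (add 4h to convert from UTC-4).
Sofia in UTC: 10:45-11:00, 11:30-16:45 (add 4h to convert from UTC-4).
Freya ∩ Uma: 09:30-10:15, 12:45-16:15.
Freya ∩ Uma ∩ Imani: 12:45-15:30.
Freya ∩ Uma ∩ Imani ∩ Sofia: 12:45-15:30.
That's a single block of 165 minutes.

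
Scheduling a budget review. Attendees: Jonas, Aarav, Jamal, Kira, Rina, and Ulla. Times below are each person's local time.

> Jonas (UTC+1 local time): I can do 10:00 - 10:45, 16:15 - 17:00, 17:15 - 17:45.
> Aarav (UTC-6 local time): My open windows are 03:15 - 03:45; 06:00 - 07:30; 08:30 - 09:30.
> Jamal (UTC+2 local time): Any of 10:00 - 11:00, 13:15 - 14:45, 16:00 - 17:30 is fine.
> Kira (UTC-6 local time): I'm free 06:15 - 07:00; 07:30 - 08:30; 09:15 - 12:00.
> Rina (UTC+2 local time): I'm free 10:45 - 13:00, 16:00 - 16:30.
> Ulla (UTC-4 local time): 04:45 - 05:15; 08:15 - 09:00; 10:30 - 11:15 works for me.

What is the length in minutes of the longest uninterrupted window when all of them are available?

0

Jonas in UTC: 09:00-09:45, 15:15-16:00, 16:15-16:45 (subtract 1h to convert from UTC+1).
Aarav in UTC: 09:15-09:45, 12:00-13:30, 14:30-15:30 (add 6h to convert from UTC-6).
Jamal in UTC: 08:00-09:00, 11:15-12:45, 14:00-15:30 (subtract 2h to convert from UTC+2).
Kira in UTC: 12:15-13:00, 13:30-14:30, 15:15-18:00 (add 6h to convert from UTC-6).
Rina in UTC: 08:45-11:00, 14:00-14:30 (subtract 2h to convert from UTC+2).
Ulla in UTC: 08:45-09:15, 12:15-13:00, 14:30-15:15 (add 4h to convert from UTC-4).
Jonas ∩ Aarav: 09:15-09:45, 15:15-15:30.
Jonas ∩ Aarav ∩ Jamal: 15:15-15:30.
Jonas ∩ Aarav ∩ Jamal ∩ Kira: 15:15-15:30.
Jonas ∩ Aarav ∩ Jamal ∩ Kira ∩ Rina: ∅.
Jonas ∩ Aarav ∩ Jamal ∩ Kira ∩ Rina ∩ Ulla: ∅.
There is no time when everyone is free.
No common window exists, so the longest block is 0 minutes.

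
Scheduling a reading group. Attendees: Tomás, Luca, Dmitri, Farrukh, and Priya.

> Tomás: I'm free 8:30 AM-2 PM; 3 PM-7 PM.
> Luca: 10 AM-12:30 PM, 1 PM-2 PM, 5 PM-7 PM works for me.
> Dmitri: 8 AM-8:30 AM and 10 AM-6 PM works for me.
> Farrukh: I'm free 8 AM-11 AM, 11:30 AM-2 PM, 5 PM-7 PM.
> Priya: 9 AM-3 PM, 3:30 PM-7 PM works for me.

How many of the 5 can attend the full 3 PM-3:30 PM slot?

2

Tomás and Dmitri can make the full 15:00-15:30 slot — that's 2.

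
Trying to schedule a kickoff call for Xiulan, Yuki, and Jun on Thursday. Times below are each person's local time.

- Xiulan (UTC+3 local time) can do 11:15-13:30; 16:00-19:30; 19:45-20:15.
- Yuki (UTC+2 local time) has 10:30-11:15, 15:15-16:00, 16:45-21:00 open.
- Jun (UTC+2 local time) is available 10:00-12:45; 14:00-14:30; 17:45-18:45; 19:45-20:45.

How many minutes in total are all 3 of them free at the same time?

Xiulan in UTC: 08:15-10:30, 13:00-16:30, 16:45-17:15 (subtract 3h to convert from UTC+3).
Yuki in UTC: 08:30-09:15, 13:15-14:00, 14:45-19:00 (subtract 2h to convert from UTC+2).
Jun in UTC: 08:00-10:45, 12:00-12:30, 15:45-16:45, 17:45-18:45 (subtract 2h to convert from UTC+2).
Xiulan ∩ Yuki: 08:30-09:15, 13:15-14:00, 14:45-16:30, 16:45-17:15.
Xiulan ∩ Yuki ∩ Jun: 08:30-09:15, 15:45-16:30.
Summing the common windows: 45 + 45 = 90 minutes.

90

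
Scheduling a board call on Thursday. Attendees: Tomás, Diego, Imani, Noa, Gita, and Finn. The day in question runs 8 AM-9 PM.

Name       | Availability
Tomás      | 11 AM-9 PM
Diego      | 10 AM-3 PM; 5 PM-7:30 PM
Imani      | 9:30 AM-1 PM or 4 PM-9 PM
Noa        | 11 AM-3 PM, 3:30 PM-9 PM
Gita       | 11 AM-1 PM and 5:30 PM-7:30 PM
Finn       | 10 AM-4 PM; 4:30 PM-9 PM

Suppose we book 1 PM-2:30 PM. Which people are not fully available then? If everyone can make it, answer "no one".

Gita, Imani

Tomás: free for 13:00-14:30. Diego: free for 13:00-14:30. Imani: not fully free for 13:00-14:30. Noa: free for 13:00-14:30. Gita: not fully free for 13:00-14:30. Finn: free for 13:00-14:30.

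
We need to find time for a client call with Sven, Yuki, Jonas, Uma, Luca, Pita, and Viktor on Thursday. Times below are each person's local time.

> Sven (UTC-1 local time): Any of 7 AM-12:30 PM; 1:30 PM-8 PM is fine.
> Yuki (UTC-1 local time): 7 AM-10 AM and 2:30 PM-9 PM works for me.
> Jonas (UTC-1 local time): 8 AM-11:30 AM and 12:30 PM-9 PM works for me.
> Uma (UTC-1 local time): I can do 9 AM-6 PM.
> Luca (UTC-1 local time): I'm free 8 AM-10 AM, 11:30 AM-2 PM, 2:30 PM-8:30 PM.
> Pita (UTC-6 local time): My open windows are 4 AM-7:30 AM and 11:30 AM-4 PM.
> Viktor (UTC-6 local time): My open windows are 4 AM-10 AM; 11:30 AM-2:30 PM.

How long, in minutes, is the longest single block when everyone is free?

Sven in UTC: 08:00-13:30, 14:30-21:00 (add 1h to convert from UTC-1).
Yuki in UTC: 08:00-11:00, 15:30-22:00 (add 1h to convert from UTC-1).
Jonas in UTC: 09:00-12:30, 13:30-22:00 (add 1h to convert from UTC-1).
Uma in UTC: 10:00-19:00 (add 1h to convert from UTC-1).
Luca in UTC: 09:00-11:00, 12:30-15:00, 15:30-21:30 (add 1h to convert from UTC-1).
Pita in UTC: 10:00-13:30, 17:30-22:00 (add 6h to convert from UTC-6).
Viktor in UTC: 10:00-16:00, 17:30-20:30 (add 6h to convert from UTC-6).
Sven ∩ Yuki: 08:00-11:00, 15:30-21:00.
Sven ∩ Yuki ∩ Jonas: 09:00-11:00, 15:30-21:00.
Sven ∩ Yuki ∩ Jonas ∩ Uma: 10:00-11:00, 15:30-19:00.
Sven ∩ Yuki ∩ Jonas ∩ Uma ∩ Luca: 10:00-11:00, 15:30-19:00.
Sven ∩ Yuki ∩ Jonas ∩ Uma ∩ Luca ∩ Pita: 10:00-11:00, 17:30-19:00.
Sven ∩ Yuki ∩ Jonas ∩ Uma ∩ Luca ∩ Pita ∩ Viktor: 10:00-11:00, 17:30-19:00.
The longest is 17:30-19:00 at 90 minutes.

90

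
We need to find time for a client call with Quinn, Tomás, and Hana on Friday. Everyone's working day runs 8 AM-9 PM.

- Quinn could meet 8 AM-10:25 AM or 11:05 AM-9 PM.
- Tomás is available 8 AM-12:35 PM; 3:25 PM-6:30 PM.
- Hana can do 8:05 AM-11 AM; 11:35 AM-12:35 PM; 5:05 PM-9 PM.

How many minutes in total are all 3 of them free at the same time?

Quinn ∩ Tomás: 08:00-10:25, 11:05-12:35, 15:25-18:30.
Quinn ∩ Tomás ∩ Hana: 08:05-10:25, 11:35-12:35, 17:05-18:30.
Those are the intersection windows.
Summing the common windows: 140 + 60 + 85 = 285 minutes.

285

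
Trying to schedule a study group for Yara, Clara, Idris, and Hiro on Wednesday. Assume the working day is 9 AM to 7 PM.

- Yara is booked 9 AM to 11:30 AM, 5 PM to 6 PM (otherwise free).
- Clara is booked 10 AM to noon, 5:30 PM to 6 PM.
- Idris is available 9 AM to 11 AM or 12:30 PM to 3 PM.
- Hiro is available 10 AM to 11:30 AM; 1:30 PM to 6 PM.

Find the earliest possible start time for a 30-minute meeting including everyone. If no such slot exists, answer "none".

13:30

Yara free: 11:30-17:00, 18:00-19:00 (invert busy blocks within the working day).
Clara free: 09:00-10:00, 12:00-17:30, 18:00-19:00 (invert busy blocks within the working day).
Idris free: 09:00-11:00, 12:30-15:00.
Hiro free: 10:00-11:30, 13:30-18:00.
Yara ∩ Clara: 12:00-17:00, 18:00-19:00.
Yara ∩ Clara ∩ Idris: 12:30-15:00.
Yara ∩ Clara ∩ Idris ∩ Hiro: 13:30-15:00.
The first common window of at least 30 minutes is 13:30-15:00, so the earliest start is 13:30.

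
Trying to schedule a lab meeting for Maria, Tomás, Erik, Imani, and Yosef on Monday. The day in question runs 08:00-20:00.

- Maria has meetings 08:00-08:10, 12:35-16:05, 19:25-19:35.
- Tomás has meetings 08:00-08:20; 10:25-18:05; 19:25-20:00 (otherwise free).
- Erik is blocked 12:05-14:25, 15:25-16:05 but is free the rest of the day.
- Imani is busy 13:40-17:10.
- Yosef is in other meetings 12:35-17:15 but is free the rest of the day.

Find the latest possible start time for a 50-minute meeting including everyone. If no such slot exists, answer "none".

Maria free: 08:10-12:35, 16:05-19:25, 19:35-20:00 (invert busy blocks within the working day).
Tomás free: 08:20-10:25, 18:05-19:25 (invert busy blocks within the working day).
Erik free: 08:00-12:05, 14:25-15:25, 16:05-20:00 (invert busy blocks within the working day).
Imani free: 08:00-13:40, 17:10-20:00 (invert busy blocks within the working day).
Yosef free: 08:00-12:35, 17:15-20:00 (invert busy blocks within the working day).
Maria ∩ Tomás: 08:20-10:25, 18:05-19:25.
Maria ∩ Tomás ∩ Erik: 08:20-10:25, 18:05-19:25.
Maria ∩ Tomás ∩ Erik ∩ Imani: 08:20-10:25, 18:05-19:25.
Maria ∩ Tomás ∩ Erik ∩ Imani ∩ Yosef: 08:20-10:25, 18:05-19:25.
Those are the intersection windows.
The last common window of at least 50 minutes is 18:05-19:25; a 50-minute meeting can start as late as 18:35 and still end by 19:25.

18:35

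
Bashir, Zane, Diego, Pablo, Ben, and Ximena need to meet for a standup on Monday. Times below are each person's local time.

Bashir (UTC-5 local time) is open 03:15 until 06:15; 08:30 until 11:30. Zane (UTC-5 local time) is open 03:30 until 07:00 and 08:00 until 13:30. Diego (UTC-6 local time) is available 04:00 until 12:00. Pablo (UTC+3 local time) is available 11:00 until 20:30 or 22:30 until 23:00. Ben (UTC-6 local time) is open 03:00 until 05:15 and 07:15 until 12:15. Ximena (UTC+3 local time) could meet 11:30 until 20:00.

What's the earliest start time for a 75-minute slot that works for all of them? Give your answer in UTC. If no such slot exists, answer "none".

10:00

Bashir in UTC: 08:15-11:15, 13:30-16:30 (add 5h to convert from UTC-5).
Zane in UTC: 08:30-12:00, 13:00-18:30 (add 5h to convert from UTC-5).
Diego in UTC: 10:00-18:00 (add 6h to convert from UTC-6).
Pablo in UTC: 08:00-17:30, 19:30-20:00 (subtract 3h to convert from UTC+3).
Ben in UTC: 09:00-11:15, 13:15-18:15 (add 6h to convert from UTC-6).
Ximena in UTC: 08:30-17:00 (subtract 3h to convert from UTC+3).
Bashir ∩ Zane: 08:30-11:15, 13:30-16:30.
Bashir ∩ Zane ∩ Diego: 10:00-11:15, 13:30-16:30.
Bashir ∩ Zane ∩ Diego ∩ Pablo: 10:00-11:15, 13:30-16:30.
Bashir ∩ Zane ∩ Diego ∩ Pablo ∩ Ben: 10:00-11:15, 13:30-16:30.
Bashir ∩ Zane ∩ Diego ∩ Pablo ∩ Ben ∩ Ximena: 10:00-11:15, 13:30-16:30.
The first common window of at least 75 minutes is 10:00-11:15, so the earliest start is 10:00.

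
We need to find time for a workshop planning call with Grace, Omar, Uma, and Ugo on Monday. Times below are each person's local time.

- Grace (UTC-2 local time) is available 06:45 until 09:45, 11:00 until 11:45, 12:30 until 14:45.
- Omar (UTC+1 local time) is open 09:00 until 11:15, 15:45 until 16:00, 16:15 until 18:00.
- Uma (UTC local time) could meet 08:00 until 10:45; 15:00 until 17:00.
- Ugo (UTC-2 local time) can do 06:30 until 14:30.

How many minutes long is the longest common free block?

Grace in UTC: 08:45-11:45, 13:00-13:45, 14:30-16:45 (add 2h to convert from UTC-2).
Omar in UTC: 08:00-10:15, 14:45-15:00, 15:15-17:00 (subtract 1h to convert from UTC+1).
Uma in UTC: 08:00-10:45, 15:00-17:00.
Ugo in UTC: 08:30-16:30 (add 2h to convert from UTC-2).
Grace ∩ Omar: 08:45-10:15, 14:45-15:00, 15:15-16:45.
Grace ∩ Omar ∩ Uma: 08:45-10:15, 15:15-16:45.
Grace ∩ Omar ∩ Uma ∩ Ugo: 08:45-10:15, 15:15-16:30.
The longest is 08:45-10:15 at 90 minutes.

90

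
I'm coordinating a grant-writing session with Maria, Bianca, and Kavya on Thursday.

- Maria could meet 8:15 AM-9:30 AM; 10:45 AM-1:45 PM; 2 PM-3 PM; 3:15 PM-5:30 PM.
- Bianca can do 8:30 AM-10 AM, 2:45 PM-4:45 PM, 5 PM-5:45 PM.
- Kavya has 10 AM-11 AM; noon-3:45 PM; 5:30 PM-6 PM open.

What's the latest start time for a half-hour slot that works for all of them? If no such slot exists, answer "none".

15:15

Maria ∩ Bianca: 08:30-09:30, 14:45-15:00, 15:15-16:45, 17:00-17:30.
Maria ∩ Bianca ∩ Kavya: 14:45-15:00, 15:15-15:45.
The last common window of at least 30 minutes is 15:15-15:45; a 30-minute meeting can start as late as 15:15 and still end by 15:45.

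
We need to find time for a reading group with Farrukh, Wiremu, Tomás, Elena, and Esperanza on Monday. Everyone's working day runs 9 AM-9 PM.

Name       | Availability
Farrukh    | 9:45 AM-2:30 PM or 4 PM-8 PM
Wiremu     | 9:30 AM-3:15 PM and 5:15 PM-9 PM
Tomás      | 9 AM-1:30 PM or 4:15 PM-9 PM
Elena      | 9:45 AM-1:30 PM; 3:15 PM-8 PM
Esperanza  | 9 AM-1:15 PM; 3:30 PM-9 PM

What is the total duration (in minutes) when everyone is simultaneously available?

375

Farrukh ∩ Wiremu: 09:45-14:30, 17:15-20:00.
Farrukh ∩ Wiremu ∩ Tomás: 09:45-13:30, 17:15-20:00.
Farrukh ∩ Wiremu ∩ Tomás ∩ Elena: 09:45-13:30, 17:15-20:00.
Farrukh ∩ Wiremu ∩ Tomás ∩ Elena ∩ Esperanza: 09:45-13:15, 17:15-20:00.
Those are the intersection windows.
Summing the common windows: 210 + 165 = 375 minutes.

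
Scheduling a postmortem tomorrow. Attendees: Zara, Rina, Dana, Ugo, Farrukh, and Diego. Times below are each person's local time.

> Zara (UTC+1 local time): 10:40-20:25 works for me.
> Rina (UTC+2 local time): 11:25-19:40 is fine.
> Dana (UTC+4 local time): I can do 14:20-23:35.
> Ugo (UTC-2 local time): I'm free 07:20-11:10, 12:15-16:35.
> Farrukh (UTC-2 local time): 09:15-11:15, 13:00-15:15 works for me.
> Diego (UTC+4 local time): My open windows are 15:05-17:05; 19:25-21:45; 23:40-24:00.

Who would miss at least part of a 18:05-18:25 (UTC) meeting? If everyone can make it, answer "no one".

Zara in UTC: 09:40-19:25 (subtract 1h to convert from UTC+1).
Rina in UTC: 09:25-17:40 (subtract 2h to convert from UTC+2).
Dana in UTC: 10:20-19:35 (subtract 4h to convert from UTC+4).
Ugo in UTC: 09:20-13:10, 14:15-18:35 (add 2h to convert from UTC-2).
Farrukh in UTC: 11:15-13:15, 15:00-17:15 (add 2h to convert from UTC-2).
Diego in UTC: 11:05-13:05, 15:25-17:45, 19:40-20:00 (subtract 4h to convert from UTC+4).
Zara: free for 18:05-18:25. Rina: not fully free for 18:05-18:25. Dana: free for 18:05-18:25. Ugo: free for 18:05-18:25. Farrukh: not fully free for 18:05-18:25. Diego: not fully free for 18:05-18:25.

Diego, Farrukh, Rina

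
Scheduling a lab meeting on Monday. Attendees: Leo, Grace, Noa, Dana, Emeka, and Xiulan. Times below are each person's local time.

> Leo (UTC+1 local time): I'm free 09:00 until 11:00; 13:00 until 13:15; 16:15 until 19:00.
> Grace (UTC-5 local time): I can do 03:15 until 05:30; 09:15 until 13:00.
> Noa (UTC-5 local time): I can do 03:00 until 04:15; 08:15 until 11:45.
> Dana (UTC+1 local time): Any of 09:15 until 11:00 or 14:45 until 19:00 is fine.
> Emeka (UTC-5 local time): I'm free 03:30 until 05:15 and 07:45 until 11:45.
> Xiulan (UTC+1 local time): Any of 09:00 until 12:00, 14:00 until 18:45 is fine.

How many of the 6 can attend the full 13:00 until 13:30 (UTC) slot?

Leo in UTC: 08:00-10:00, 12:00-12:15, 15:15-18:00 (subtract 1h to convert from UTC+1).
Grace in UTC: 08:15-10:30, 14:15-18:00 (add 5h to convert from UTC-5).
Noa in UTC: 08:00-09:15, 13:15-16:45 (add 5h to convert from UTC-5).
Dana in UTC: 08:15-10:00, 13:45-18:00 (subtract 1h to convert from UTC+1).
Emeka in UTC: 08:30-10:15, 12:45-16:45 (add 5h to convert from UTC-5).
Xiulan in UTC: 08:00-11:00, 13:00-17:45 (subtract 1h to convert from UTC+1).
Emeka and Xiulan can make the full 13:00-13:30 slot — that's 2.

2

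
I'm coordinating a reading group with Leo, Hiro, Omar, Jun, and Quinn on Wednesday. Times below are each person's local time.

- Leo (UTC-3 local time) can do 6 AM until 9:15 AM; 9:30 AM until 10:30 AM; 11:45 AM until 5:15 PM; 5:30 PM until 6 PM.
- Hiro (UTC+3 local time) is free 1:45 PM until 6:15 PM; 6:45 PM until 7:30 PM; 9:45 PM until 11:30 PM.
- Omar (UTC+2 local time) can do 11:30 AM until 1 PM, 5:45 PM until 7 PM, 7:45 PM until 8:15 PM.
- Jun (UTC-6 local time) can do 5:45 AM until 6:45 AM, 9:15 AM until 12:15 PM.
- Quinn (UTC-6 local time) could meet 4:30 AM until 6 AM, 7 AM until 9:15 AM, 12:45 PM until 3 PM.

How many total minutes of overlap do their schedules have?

Leo in UTC: 09:00-12:15, 12:30-13:30, 14:45-20:15, 20:30-21:00 (add 3h to convert from UTC-3).
Hiro in UTC: 10:45-15:15, 15:45-16:30, 18:45-20:30 (subtract 3h to convert from UTC+3).
Omar in UTC: 09:30-11:00, 15:45-17:00, 17:45-18:15 (subtract 2h to convert from UTC+2).
Jun in UTC: 11:45-12:45, 15:15-18:15 (add 6h to convert from UTC-6).
Quinn in UTC: 10:30-12:00, 13:00-15:15, 18:45-21:00 (add 6h to convert from UTC-6).
Leo ∩ Hiro: 10:45-12:15, 12:30-13:30, 14:45-15:15, 15:45-16:30, 18:45-20:15.
Leo ∩ Hiro ∩ Omar: 10:45-11:00, 15:45-16:30.
Leo ∩ Hiro ∩ Omar ∩ Jun: 15:45-16:30.
Leo ∩ Hiro ∩ Omar ∩ Jun ∩ Quinn: ∅.
There is no time when everyone is free.
There is no common window, so the total is 0 minutes.

0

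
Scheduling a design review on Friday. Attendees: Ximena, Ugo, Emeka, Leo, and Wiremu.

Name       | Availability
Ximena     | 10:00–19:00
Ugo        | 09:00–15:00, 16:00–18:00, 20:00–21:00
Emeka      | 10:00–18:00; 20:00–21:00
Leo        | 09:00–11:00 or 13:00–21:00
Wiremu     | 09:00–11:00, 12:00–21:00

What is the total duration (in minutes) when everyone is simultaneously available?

300

Ximena ∩ Ugo: 10:00-15:00, 16:00-18:00.
Ximena ∩ Ugo ∩ Emeka: 10:00-15:00, 16:00-18:00.
Ximena ∩ Ugo ∩ Emeka ∩ Leo: 10:00-11:00, 13:00-15:00, 16:00-18:00.
Ximena ∩ Ugo ∩ Emeka ∩ Leo ∩ Wiremu: 10:00-11:00, 13:00-15:00, 16:00-18:00.
Summing the common windows: 60 + 120 + 120 = 300 minutes.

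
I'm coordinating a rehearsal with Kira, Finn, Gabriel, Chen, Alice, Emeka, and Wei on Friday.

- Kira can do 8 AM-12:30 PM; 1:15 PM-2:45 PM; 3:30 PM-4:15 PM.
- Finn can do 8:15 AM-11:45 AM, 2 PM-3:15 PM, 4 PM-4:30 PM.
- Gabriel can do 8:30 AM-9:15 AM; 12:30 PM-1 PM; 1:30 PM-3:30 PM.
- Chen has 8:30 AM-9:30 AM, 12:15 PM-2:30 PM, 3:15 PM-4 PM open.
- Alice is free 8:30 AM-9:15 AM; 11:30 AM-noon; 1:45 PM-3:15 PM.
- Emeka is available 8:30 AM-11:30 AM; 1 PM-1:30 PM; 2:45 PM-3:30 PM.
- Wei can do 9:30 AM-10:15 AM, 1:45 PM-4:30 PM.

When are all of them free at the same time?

Kira ∩ Finn: 08:15-11:45, 14:00-14:45, 16:00-16:15.
Kira ∩ Finn ∩ Gabriel: 08:30-09:15, 14:00-14:45.
Kira ∩ Finn ∩ Gabriel ∩ Chen: 08:30-09:15, 14:00-14:30.
Kira ∩ Finn ∩ Gabriel ∩ Chen ∩ Alice: 08:30-09:15, 14:00-14:30.
Kira ∩ Finn ∩ Gabriel ∩ Chen ∩ Alice ∩ Emeka: 08:30-09:15.
Kira ∩ Finn ∩ Gabriel ∩ Chen ∩ Alice ∩ Emeka ∩ Wei: ∅.
There is no time when everyone is free.

none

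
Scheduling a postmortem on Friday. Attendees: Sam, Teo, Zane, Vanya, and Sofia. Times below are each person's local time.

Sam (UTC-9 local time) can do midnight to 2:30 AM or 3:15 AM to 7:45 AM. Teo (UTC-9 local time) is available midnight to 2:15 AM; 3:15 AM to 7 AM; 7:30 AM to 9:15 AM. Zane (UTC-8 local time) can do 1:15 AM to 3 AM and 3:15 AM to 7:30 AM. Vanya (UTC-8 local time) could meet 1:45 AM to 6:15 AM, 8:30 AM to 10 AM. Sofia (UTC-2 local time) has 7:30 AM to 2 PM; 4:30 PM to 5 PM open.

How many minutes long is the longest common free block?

120

Sam in UTC: 09:00-11:30, 12:15-16:45 (add 9h to convert from UTC-9).
Teo in UTC: 09:00-11:15, 12:15-16:00, 16:30-18:15 (add 9h to convert from UTC-9).
Zane in UTC: 09:15-11:00, 11:15-15:30 (add 8h to convert from UTC-8).
Vanya in UTC: 09:45-14:15, 16:30-18:00 (add 8h to convert from UTC-8).
Sofia in UTC: 09:30-16:00, 18:30-19:00 (add 2h to convert from UTC-2).
Sam ∩ Teo: 09:00-11:15, 12:15-16:00, 16:30-16:45.
Sam ∩ Teo ∩ Zane: 09:15-11:00, 12:15-15:30.
Sam ∩ Teo ∩ Zane ∩ Vanya: 09:45-11:00, 12:15-14:15.
Sam ∩ Teo ∩ Zane ∩ Vanya ∩ Sofia: 09:45-11:00, 12:15-14:15.
The longest is 12:15-14:15 at 120 minutes.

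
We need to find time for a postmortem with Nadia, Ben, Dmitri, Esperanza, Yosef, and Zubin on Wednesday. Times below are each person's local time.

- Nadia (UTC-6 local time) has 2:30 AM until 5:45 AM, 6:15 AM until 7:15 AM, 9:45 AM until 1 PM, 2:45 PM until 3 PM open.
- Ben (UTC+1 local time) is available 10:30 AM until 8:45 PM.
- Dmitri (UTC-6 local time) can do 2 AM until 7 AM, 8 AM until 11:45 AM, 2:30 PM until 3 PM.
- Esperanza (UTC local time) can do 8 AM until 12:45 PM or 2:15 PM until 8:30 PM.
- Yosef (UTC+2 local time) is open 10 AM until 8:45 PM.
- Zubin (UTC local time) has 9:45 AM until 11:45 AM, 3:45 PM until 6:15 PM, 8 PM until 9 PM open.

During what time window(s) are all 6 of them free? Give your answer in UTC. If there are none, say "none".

Nadia in UTC: 08:30-11:45, 12:15-13:15, 15:45-19:00, 20:45-21:00 (add 6h to convert from UTC-6).
Ben in UTC: 09:30-19:45 (subtract 1h to convert from UTC+1).
Dmitri in UTC: 08:00-13:00, 14:00-17:45, 20:30-21:00 (add 6h to convert from UTC-6).
Esperanza in UTC: 08:00-12:45, 14:15-20:30.
Yosef in UTC: 08:00-18:45 (subtract 2h to convert from UTC+2).
Zubin in UTC: 09:45-11:45, 15:45-18:15, 20:00-21:00.
Nadia ∩ Ben: 09:30-11:45, 12:15-13:15, 15:45-19:00.
Nadia ∩ Ben ∩ Dmitri: 09:30-11:45, 12:15-13:00, 15:45-17:45.
Nadia ∩ Ben ∩ Dmitri ∩ Esperanza: 09:30-11:45, 12:15-12:45, 15:45-17:45.
Nadia ∩ Ben ∩ Dmitri ∩ Esperanza ∩ Yosef: 09:30-11:45, 12:15-12:45, 15:45-17:45.
Nadia ∩ Ben ∩ Dmitri ∩ Esperanza ∩ Yosef ∩ Zubin: 09:45-11:45, 15:45-17:45.

09:45-11:45, 15:45-17:45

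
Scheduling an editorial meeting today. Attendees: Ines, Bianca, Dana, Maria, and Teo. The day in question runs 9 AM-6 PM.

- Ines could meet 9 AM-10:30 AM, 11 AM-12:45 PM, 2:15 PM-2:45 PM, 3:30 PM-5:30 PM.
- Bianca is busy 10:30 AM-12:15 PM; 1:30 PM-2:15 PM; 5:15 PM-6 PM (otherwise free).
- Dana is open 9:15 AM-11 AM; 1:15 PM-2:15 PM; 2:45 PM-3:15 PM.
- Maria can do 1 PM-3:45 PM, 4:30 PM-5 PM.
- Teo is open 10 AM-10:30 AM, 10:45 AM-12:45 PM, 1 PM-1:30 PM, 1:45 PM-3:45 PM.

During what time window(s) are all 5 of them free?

none

Ines free: 09:00-10:30, 11:00-12:45, 14:15-14:45, 15:30-17:30.
Bianca free: 09:00-10:30, 12:15-13:30, 14:15-17:15 (invert busy blocks within the working day).
Dana free: 09:15-11:00, 13:15-14:15, 14:45-15:15.
Maria free: 13:00-15:45, 16:30-17:00.
Teo free: 10:00-10:30, 10:45-12:45, 13:00-13:30, 13:45-15:45.
Ines ∩ Bianca: 09:00-10:30, 12:15-12:45, 14:15-14:45, 15:30-17:15.
Ines ∩ Bianca ∩ Dana: 09:15-10:30.
Ines ∩ Bianca ∩ Dana ∩ Maria: ∅.
Ines ∩ Bianca ∩ Dana ∩ Maria ∩ Teo: ∅.
There is no time when everyone is free.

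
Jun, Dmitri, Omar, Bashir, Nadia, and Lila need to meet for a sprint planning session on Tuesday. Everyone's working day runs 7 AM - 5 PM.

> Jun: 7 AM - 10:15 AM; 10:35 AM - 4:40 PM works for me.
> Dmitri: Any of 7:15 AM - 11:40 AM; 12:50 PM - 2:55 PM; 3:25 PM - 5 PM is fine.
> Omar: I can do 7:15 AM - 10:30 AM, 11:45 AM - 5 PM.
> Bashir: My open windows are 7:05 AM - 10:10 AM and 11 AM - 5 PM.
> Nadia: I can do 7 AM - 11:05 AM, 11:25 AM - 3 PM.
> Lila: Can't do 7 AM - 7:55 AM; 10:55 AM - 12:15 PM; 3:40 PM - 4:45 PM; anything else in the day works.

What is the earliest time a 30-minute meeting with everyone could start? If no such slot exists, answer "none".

Jun free: 07:00-10:15, 10:35-16:40.
Dmitri free: 07:15-11:40, 12:50-14:55, 15:25-17:00.
Omar free: 07:15-10:30, 11:45-17:00.
Bashir free: 07:05-10:10, 11:00-17:00.
Nadia free: 07:00-11:05, 11:25-15:00.
Lila free: 07:55-10:55, 12:15-15:40, 16:45-17:00 (invert busy blocks within the working day).
Jun ∩ Dmitri: 07:15-10:15, 10:35-11:40, 12:50-14:55, 15:25-16:40.
Jun ∩ Dmitri ∩ Omar: 07:15-10:15, 12:50-14:55, 15:25-16:40.
Jun ∩ Dmitri ∩ Omar ∩ Bashir: 07:15-10:10, 12:50-14:55, 15:25-16:40.
Jun ∩ Dmitri ∩ Omar ∩ Bashir ∩ Nadia: 07:15-10:10, 12:50-14:55.
Jun ∩ Dmitri ∩ Omar ∩ Bashir ∩ Nadia ∩ Lila: 07:55-10:10, 12:50-14:55.
Those are the intersection windows.
The first common window of at least 30 minutes is 07:55-10:10, so the earliest start is 07:55.

07:55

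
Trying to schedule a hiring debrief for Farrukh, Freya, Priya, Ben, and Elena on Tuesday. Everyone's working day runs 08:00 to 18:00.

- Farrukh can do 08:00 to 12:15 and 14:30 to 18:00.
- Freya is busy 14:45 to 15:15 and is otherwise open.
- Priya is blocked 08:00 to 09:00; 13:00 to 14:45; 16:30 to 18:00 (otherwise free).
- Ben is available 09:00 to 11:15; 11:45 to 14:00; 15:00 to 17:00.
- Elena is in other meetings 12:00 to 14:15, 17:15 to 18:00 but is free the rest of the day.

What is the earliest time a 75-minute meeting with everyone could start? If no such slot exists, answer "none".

Farrukh free: 08:00-12:15, 14:30-18:00.
Freya free: 08:00-14:45, 15:15-18:00 (invert busy blocks within the working day).
Priya free: 09:00-13:00, 14:45-16:30 (invert busy blocks within the working day).
Ben free: 09:00-11:15, 11:45-14:00, 15:00-17:00.
Elena free: 08:00-12:00, 14:15-17:15 (invert busy blocks within the working day).
Farrukh ∩ Freya: 08:00-12:15, 14:30-14:45, 15:15-18:00.
Farrukh ∩ Freya ∩ Priya: 09:00-12:15, 15:15-16:30.
Farrukh ∩ Freya ∩ Priya ∩ Ben: 09:00-11:15, 11:45-12:15, 15:15-16:30.
Farrukh ∩ Freya ∩ Priya ∩ Ben ∩ Elena: 09:00-11:15, 11:45-12:00, 15:15-16:30.
Those are the intersection windows.
The first common window of at least 75 minutes is 09:00-11:15, so the earliest start is 09:00.

09:00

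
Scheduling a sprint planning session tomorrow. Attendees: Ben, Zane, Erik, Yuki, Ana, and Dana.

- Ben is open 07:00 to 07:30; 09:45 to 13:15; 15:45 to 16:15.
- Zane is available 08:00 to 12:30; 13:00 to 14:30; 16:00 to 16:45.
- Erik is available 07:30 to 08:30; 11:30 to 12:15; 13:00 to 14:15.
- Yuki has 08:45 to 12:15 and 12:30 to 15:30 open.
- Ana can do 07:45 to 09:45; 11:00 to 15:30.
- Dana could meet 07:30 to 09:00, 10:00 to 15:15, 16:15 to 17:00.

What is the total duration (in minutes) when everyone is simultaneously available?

Ben ∩ Zane: 09:45-12:30, 13:00-13:15, 16:00-16:15.
Ben ∩ Zane ∩ Erik: 11:30-12:15, 13:00-13:15.
Ben ∩ Zane ∩ Erik ∩ Yuki: 11:30-12:15, 13:00-13:15.
Ben ∩ Zane ∩ Erik ∩ Yuki ∩ Ana: 11:30-12:15, 13:00-13:15.
Ben ∩ Zane ∩ Erik ∩ Yuki ∩ Ana ∩ Dana: 11:30-12:15, 13:00-13:15.
Those are the intersection windows.
Summing the common windows: 45 + 15 = 60 minutes.

60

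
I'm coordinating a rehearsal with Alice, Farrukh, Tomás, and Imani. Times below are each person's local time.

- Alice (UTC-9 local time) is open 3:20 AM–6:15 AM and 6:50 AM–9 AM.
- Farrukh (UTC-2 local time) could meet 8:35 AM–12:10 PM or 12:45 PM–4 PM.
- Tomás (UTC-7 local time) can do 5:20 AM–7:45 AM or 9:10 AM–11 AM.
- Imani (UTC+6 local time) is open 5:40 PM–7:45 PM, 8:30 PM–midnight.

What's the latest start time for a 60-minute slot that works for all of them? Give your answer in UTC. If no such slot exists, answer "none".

Alice in UTC: 12:20-15:15, 15:50-18:00 (add 9h to convert from UTC-9).
Farrukh in UTC: 10:35-14:10, 14:45-18:00 (add 2h to convert from UTC-2).
Tomás in UTC: 12:20-14:45, 16:10-18:00 (add 7h to convert from UTC-7).
Imani in UTC: 11:40-13:45, 14:30-18:00 (subtract 6h to convert from UTC+6).
Alice ∩ Farrukh: 12:20-14:10, 14:45-15:15, 15:50-18:00.
Alice ∩ Farrukh ∩ Tomás: 12:20-14:10, 16:10-18:00.
Alice ∩ Farrukh ∩ Tomás ∩ Imani: 12:20-13:45, 16:10-18:00.
So the common availability across everyone is 12:20-13:45, 16:10-18:00.
The last common window of at least 60 minutes is 16:10-18:00; a 60-minute meeting can start as late as 17:00 and still end by 18:00.

17:00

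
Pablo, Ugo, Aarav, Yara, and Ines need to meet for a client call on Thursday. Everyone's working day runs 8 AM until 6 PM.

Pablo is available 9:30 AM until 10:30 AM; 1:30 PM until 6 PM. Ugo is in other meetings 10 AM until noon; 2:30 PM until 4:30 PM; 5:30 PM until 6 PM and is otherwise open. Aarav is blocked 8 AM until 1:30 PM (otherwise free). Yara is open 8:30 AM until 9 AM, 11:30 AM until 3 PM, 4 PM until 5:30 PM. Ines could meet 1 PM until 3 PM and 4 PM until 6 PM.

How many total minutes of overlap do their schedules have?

Pablo free: 09:30-10:30, 13:30-18:00.
Ugo free: 08:00-10:00, 12:00-14:30, 16:30-17:30 (invert busy blocks within the working day).
Aarav free: 13:30-18:00 (invert busy blocks within the working day).
Yara free: 08:30-09:00, 11:30-15:00, 16:00-17:30.
Ines free: 13:00-15:00, 16:00-18:00.
Pablo ∩ Ugo: 09:30-10:00, 13:30-14:30, 16:30-17:30.
Pablo ∩ Ugo ∩ Aarav: 13:30-14:30, 16:30-17:30.
Pablo ∩ Ugo ∩ Aarav ∩ Yara: 13:30-14:30, 16:30-17:30.
Pablo ∩ Ugo ∩ Aarav ∩ Yara ∩ Ines: 13:30-14:30, 16:30-17:30.
Summing the common windows: 60 + 60 = 120 minutes.

120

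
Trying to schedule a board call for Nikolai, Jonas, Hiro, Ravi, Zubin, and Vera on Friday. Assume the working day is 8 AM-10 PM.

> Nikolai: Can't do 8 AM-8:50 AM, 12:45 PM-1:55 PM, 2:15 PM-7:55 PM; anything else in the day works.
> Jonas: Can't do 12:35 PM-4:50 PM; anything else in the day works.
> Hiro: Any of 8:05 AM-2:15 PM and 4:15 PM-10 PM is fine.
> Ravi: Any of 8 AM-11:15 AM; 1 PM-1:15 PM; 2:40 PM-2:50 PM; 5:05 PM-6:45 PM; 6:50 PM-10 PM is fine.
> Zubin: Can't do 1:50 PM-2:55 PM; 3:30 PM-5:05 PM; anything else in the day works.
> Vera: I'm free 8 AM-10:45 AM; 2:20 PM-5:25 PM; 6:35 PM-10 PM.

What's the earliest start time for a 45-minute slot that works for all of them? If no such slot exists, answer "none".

Nikolai free: 08:50-12:45, 13:55-14:15, 19:55-22:00 (invert busy blocks within the working day).
Jonas free: 08:00-12:35, 16:50-22:00 (invert busy blocks within the working day).
Hiro free: 08:05-14:15, 16:15-22:00.
Ravi free: 08:00-11:15, 13:00-13:15, 14:40-14:50, 17:05-18:45, 18:50-22:00.
Zubin free: 08:00-13:50, 14:55-15:30, 17:05-22:00 (invert busy blocks within the working day).
Vera free: 08:00-10:45, 14:20-17:25, 18:35-22:00.
Nikolai ∩ Jonas: 08:50-12:35, 19:55-22:00.
Nikolai ∩ Jonas ∩ Hiro: 08:50-12:35, 19:55-22:00.
Nikolai ∩ Jonas ∩ Hiro ∩ Ravi: 08:50-11:15, 19:55-22:00.
Nikolai ∩ Jonas ∩ Hiro ∩ Ravi ∩ Zubin: 08:50-11:15, 19:55-22:00.
Nikolai ∩ Jonas ∩ Hiro ∩ Ravi ∩ Zubin ∩ Vera: 08:50-10:45, 19:55-22:00.
The first common window of at least 45 minutes is 08:50-10:45, so the earliest start is 08:50.

08:50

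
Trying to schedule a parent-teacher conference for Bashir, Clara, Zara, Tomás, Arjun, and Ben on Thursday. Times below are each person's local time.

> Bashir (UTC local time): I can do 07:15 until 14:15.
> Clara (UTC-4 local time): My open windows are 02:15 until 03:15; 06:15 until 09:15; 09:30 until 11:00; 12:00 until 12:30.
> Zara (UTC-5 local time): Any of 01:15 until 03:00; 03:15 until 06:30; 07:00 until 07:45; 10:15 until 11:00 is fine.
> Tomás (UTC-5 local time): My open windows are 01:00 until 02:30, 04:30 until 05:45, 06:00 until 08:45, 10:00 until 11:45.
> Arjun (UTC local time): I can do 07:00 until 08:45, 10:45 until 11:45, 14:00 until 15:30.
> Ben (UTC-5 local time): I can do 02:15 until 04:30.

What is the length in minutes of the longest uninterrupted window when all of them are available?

Bashir in UTC: 07:15-14:15.
Clara in UTC: 06:15-07:15, 10:15-13:15, 13:30-15:00, 16:00-16:30 (add 4h to convert from UTC-4).
Zara in UTC: 06:15-08:00, 08:15-11:30, 12:00-12:45, 15:15-16:00 (add 5h to convert from UTC-5).
Tomás in UTC: 06:00-07:30, 09:30-10:45, 11:00-13:45, 15:00-16:45 (add 5h to convert from UTC-5).
Arjun in UTC: 07:00-08:45, 10:45-11:45, 14:00-15:30.
Ben in UTC: 07:15-09:30 (add 5h to convert from UTC-5).
Bashir ∩ Clara: 10:15-13:15, 13:30-14:15.
Bashir ∩ Clara ∩ Zara: 10:15-11:30, 12:00-12:45.
Bashir ∩ Clara ∩ Zara ∩ Tomás: 10:15-10:45, 11:00-11:30, 12:00-12:45.
Bashir ∩ Clara ∩ Zara ∩ Tomás ∩ Arjun: 11:00-11:30.
Bashir ∩ Clara ∩ Zara ∩ Tomás ∩ Arjun ∩ Ben: ∅.
There is no time when everyone is free.
No common window exists, so the longest block is 0 minutes.

0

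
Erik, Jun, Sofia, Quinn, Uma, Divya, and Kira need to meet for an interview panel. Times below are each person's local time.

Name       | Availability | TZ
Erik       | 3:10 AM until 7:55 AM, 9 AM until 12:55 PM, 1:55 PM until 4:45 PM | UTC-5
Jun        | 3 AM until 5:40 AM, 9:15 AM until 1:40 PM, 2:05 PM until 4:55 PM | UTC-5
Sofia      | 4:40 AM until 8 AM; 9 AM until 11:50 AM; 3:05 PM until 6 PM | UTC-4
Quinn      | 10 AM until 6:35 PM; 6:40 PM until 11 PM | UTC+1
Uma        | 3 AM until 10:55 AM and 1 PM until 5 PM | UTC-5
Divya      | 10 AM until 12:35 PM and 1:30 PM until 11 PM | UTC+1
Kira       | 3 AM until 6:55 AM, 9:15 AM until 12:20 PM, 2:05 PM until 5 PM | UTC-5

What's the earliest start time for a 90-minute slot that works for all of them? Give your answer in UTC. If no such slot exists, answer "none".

09:00

Erik in UTC: 08:10-12:55, 14:00-17:55, 18:55-21:45 (add 5h to convert from UTC-5).
Jun in UTC: 08:00-10:40, 14:15-18:40, 19:05-21:55 (add 5h to convert from UTC-5).
Sofia in UTC: 08:40-12:00, 13:00-15:50, 19:05-22:00 (add 4h to convert from UTC-4).
Quinn in UTC: 09:00-17:35, 17:40-22:00 (subtract 1h to convert from UTC+1).
Uma in UTC: 08:00-15:55, 18:00-22:00 (add 5h to convert from UTC-5).
Divya in UTC: 09:00-11:35, 12:30-22:00 (subtract 1h to convert from UTC+1).
Kira in UTC: 08:00-11:55, 14:15-17:20, 19:05-22:00 (add 5h to convert from UTC-5).
Erik ∩ Jun: 08:10-10:40, 14:15-17:55, 19:05-21:45.
Erik ∩ Jun ∩ Sofia: 08:40-10:40, 14:15-15:50, 19:05-21:45.
Erik ∩ Jun ∩ Sofia ∩ Quinn: 09:00-10:40, 14:15-15:50, 19:05-21:45.
Erik ∩ Jun ∩ Sofia ∩ Quinn ∩ Uma: 09:00-10:40, 14:15-15:50, 19:05-21:45.
Erik ∩ Jun ∩ Sofia ∩ Quinn ∩ Uma ∩ Divya: 09:00-10:40, 14:15-15:50, 19:05-21:45.
Erik ∩ Jun ∩ Sofia ∩ Quinn ∩ Uma ∩ Divya ∩ Kira: 09:00-10:40, 14:15-15:50, 19:05-21:45.
So the common availability across everyone is 09:00-10:40, 14:15-15:50, 19:05-21:45.
The first common window of at least 90 minutes is 09:00-10:40, so the earliest start is 09:00.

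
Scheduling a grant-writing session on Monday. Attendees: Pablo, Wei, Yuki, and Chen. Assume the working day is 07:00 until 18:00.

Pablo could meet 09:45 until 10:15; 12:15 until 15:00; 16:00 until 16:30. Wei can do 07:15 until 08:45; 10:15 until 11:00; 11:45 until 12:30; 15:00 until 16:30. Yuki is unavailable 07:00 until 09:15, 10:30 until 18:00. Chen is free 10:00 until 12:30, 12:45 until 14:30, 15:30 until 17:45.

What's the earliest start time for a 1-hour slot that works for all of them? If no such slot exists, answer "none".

none

Pablo free: 09:45-10:15, 12:15-15:00, 16:00-16:30.
Wei free: 07:15-08:45, 10:15-11:00, 11:45-12:30, 15:00-16:30.
Yuki free: 09:15-10:30 (invert busy blocks within the working day).
Chen free: 10:00-12:30, 12:45-14:30, 15:30-17:45.
Pablo ∩ Wei: 12:15-12:30, 16:00-16:30.
Pablo ∩ Wei ∩ Yuki: ∅.
Pablo ∩ Wei ∩ Yuki ∩ Chen: ∅.
There is no time when everyone is free.
No common window is at least 60 minutes long.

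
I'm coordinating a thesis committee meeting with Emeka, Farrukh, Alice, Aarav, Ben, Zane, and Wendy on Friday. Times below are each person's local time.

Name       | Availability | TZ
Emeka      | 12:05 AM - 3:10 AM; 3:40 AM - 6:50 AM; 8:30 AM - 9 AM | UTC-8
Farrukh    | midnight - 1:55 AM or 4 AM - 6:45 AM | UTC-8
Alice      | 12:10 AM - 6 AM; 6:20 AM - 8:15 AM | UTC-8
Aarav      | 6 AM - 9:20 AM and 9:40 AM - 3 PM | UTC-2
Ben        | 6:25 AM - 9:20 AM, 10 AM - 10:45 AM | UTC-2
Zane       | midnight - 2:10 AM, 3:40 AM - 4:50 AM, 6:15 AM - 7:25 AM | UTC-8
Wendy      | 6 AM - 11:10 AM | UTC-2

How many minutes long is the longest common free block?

90

Emeka in UTC: 08:05-11:10, 11:40-14:50, 16:30-17:00 (add 8h to convert from UTC-8).
Farrukh in UTC: 08:00-09:55, 12:00-14:45 (add 8h to convert from UTC-8).
Alice in UTC: 08:10-14:00, 14:20-16:15 (add 8h to convert from UTC-8).
Aarav in UTC: 08:00-11:20, 11:40-17:00 (add 2h to convert from UTC-2).
Ben in UTC: 08:25-11:20, 12:00-12:45 (add 2h to convert from UTC-2).
Zane in UTC: 08:00-10:10, 11:40-12:50, 14:15-15:25 (add 8h to convert from UTC-8).
Wendy in UTC: 08:00-13:10 (add 2h to convert from UTC-2).
Emeka ∩ Farrukh: 08:05-09:55, 12:00-14:45.
Emeka ∩ Farrukh ∩ Alice: 08:10-09:55, 12:00-14:00, 14:20-14:45.
Emeka ∩ Farrukh ∩ Alice ∩ Aarav: 08:10-09:55, 12:00-14:00, 14:20-14:45.
Emeka ∩ Farrukh ∩ Alice ∩ Aarav ∩ Ben: 08:25-09:55, 12:00-12:45.
Emeka ∩ Farrukh ∩ Alice ∩ Aarav ∩ Ben ∩ Zane: 08:25-09:55, 12:00-12:45.
Emeka ∩ Farrukh ∩ Alice ∩ Aarav ∩ Ben ∩ Zane ∩ Wendy: 08:25-09:55, 12:00-12:45.
The longest is 08:25-09:55 at 90 minutes.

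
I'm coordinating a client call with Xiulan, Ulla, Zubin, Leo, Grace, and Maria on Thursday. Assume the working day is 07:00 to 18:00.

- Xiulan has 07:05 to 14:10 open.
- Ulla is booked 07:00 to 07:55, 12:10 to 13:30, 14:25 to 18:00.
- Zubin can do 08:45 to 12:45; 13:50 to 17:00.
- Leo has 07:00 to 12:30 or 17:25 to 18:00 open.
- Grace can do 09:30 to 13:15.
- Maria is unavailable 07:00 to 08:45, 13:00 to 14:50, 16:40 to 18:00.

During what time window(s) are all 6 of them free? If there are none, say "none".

Xiulan free: 07:05-14:10.
Ulla free: 07:55-12:10, 13:30-14:25 (invert busy blocks within the working day).
Zubin free: 08:45-12:45, 13:50-17:00.
Leo free: 07:00-12:30, 17:25-18:00.
Grace free: 09:30-13:15.
Maria free: 08:45-13:00, 14:50-16:40 (invert busy blocks within the working day).
Xiulan ∩ Ulla: 07:55-12:10, 13:30-14:10.
Xiulan ∩ Ulla ∩ Zubin: 08:45-12:10, 13:50-14:10.
Xiulan ∩ Ulla ∩ Zubin ∩ Leo: 08:45-12:10.
Xiulan ∩ Ulla ∩ Zubin ∩ Leo ∩ Grace: 09:30-12:10.
Xiulan ∩ Ulla ∩ Zubin ∩ Leo ∩ Grace ∩ Maria: 09:30-12:10.
So the common availability across everyone is 09:30-12:10.

09:30-12:10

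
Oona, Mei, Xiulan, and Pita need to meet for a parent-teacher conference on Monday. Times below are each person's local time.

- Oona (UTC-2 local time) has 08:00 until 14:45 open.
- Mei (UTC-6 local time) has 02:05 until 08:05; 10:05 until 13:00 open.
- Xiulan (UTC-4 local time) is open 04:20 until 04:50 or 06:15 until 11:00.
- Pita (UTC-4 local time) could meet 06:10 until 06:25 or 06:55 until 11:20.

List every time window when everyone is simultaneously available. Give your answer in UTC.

Oona in UTC: 10:00-16:45 (add 2h to convert from UTC-2).
Mei in UTC: 08:05-14:05, 16:05-19:00 (add 6h to convert from UTC-6).
Xiulan in UTC: 08:20-08:50, 10:15-15:00 (add 4h to convert from UTC-4).
Pita in UTC: 10:10-10:25, 10:55-15:20 (add 4h to convert from UTC-4).
Oona ∩ Mei: 10:00-14:05, 16:05-16:45.
Oona ∩ Mei ∩ Xiulan: 10:15-14:05.
Oona ∩ Mei ∩ Xiulan ∩ Pita: 10:15-10:25, 10:55-14:05.
Those are the intersection windows.

10:15-10:25, 10:55-14:05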